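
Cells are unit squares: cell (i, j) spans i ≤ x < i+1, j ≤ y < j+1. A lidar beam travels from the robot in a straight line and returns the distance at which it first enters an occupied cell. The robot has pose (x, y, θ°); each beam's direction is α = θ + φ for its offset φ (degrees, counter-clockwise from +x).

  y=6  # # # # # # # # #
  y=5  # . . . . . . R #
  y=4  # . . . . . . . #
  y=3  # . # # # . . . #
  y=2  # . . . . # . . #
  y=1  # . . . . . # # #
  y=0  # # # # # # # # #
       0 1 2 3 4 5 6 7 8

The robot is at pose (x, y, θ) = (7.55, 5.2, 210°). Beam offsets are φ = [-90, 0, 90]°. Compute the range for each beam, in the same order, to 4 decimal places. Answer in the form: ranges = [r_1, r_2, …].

ranges = [0.9238, 2.9445, 0.9000]

beam 1: φ=-90°, α=120°
  d=(-0.5000,0.8660)  start (7,5)  tX=1.1000 tY=0.9238  stride 1/|dx|=2.0000 1/|dy|=1.1547
    cross y-line → (7,6), t=0.9238 (wall)
  → r_1 = 0.9238
beam 2: φ=0°, α=210°
  d=(-0.8660,-0.5000)  start (7,5)  tX=0.6351 tY=0.4000  stride 1/|dx|=1.1547 1/|dy|=2.0000
    cross y-line → (7,4), t=0.4000
    cross x-line → (6,4), t=0.6351
    cross x-line → (5,4), t=1.7898
    cross y-line → (5,3), t=2.4000
    cross x-line → (4,3), t=2.9445 (wall)
  → r_2 = 2.9445
beam 3: φ=90°, α=300°
  d=(0.5000,-0.8660)  start (7,5)  tX=0.9000 tY=0.2309  stride 1/|dx|=2.0000 1/|dy|=1.1547
    cross y-line → (7,4), t=0.2309
    cross x-line → (8,4), t=0.9000 (wall)
  → r_3 = 0.9000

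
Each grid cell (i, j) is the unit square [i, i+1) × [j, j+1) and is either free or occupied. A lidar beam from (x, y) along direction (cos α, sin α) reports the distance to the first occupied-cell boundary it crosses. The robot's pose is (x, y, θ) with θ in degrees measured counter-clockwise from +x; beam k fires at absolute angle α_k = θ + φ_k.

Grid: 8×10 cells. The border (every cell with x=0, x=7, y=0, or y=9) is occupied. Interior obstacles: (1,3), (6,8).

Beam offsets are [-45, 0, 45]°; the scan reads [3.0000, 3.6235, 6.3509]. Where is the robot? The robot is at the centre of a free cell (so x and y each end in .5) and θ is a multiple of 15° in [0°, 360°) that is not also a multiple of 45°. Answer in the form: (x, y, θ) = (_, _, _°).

(x, y, θ) = (3.5, 2.5, 15°)

Candidates: 46 free-cell centres × 16 headings = 736 poses. Raycast each; keep the one whose scan matches to 4 dp.
  (3.5, 3.5, 60°): beam 1 = 3.6235 ≠ 3.0000 ✗
  (4.5, 5.5, 210°): beam 1 = 3.6235 ≠ 3.0000 ✗
  (5.5, 7.5, 240°): beam 1 = 4.6587 ≠ 3.0000 ✗
  (6.5, 5.5, 105°): beam 1 = 1.0000 ≠ 3.0000 ✗
  (2.5, 5.5, 15°): beam 1 = 5.1962 ≠ 3.0000 ✗
  …
  (3.5, 2.5, 15°): r_1=3.0000, r_2=3.6235, r_3=6.3509 — all match ✓
Only this pose fits every beam.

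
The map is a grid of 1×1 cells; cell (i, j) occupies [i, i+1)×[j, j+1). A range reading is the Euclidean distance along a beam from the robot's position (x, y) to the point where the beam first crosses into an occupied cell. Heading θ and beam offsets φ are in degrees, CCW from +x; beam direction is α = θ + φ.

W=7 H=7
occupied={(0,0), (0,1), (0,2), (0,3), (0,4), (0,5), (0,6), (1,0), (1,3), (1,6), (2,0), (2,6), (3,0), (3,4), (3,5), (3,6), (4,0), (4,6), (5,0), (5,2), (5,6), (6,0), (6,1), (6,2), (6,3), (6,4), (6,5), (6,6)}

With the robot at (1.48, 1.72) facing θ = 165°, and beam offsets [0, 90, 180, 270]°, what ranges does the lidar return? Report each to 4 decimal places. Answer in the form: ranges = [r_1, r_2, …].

beam 1: φ=0°, α=165°
  d=(-0.9659,0.2588)  start (1,1)  tX=0.4969 tY=1.0818  stride 1/|dx|=1.0353 1/|dy|=3.8637
    cross x-line → (0,1), t=0.4969 (wall)
  → r_1 = 0.4969
beam 2: φ=90°, α=255°
  d=(-0.2588,-0.9659)  start (1,1)  tX=1.8546 tY=0.7454  stride 1/|dx|=3.8637 1/|dy|=1.0353
    cross y-line → (1,0), t=0.7454 (wall)
  → r_2 = 0.7454
beam 3: φ=180°, α=345°
  d=(0.9659,-0.2588)  start (1,1)  tX=0.5383 tY=2.7819  stride 1/|dx|=1.0353 1/|dy|=3.8637
    cross x-line → (2,1), t=0.5383
    cross x-line → (3,1), t=1.5736
    cross x-line → (4,1), t=2.6089
    cross y-line → (4,0), t=2.7819 (wall)
  → r_3 = 2.7819
beam 4: φ=270°, α=75°
  d=(0.2588,0.9659)  start (1,1)  tX=2.0091 tY=0.2899  stride 1/|dx|=3.8637 1/|dy|=1.0353
    cross y-line → (1,2), t=0.2899
    cross y-line → (1,3), t=1.3252 (wall)
  → r_4 = 1.3252

ranges = [0.4969, 0.7454, 2.7819, 1.3252]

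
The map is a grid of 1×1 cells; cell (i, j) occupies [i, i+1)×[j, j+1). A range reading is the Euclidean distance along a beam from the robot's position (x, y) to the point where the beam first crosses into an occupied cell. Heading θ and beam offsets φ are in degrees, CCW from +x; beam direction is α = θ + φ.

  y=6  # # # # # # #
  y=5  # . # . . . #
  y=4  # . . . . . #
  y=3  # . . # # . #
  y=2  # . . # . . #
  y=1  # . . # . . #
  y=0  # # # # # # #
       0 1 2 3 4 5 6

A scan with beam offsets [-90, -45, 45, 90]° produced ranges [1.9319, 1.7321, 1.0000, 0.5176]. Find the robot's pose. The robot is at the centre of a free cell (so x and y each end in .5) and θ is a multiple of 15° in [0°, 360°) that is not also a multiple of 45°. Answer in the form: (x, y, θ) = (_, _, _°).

Enumerate (i+0.5, j+0.5, θ) over the 20 free cells and 16 admissible headings. For each, cast all 4 beams and compare to the given ranges.
  (5.5, 1.5, 60°): beam 1 = 0.5774 ≠ 1.9319 ✗
  (1.5, 4.5, 285°): beam 1 = 0.5176 ≠ 1.9319 ✗
  (3.5, 5.5, 30°): beam 1 = 1.7321 ≠ 1.9319 ✗
  …
  (5.5, 1.5, 165°): r_1=1.9319, r_2=1.7321, r_3=1.0000, r_4=0.5176 — all match ✓
Only this pose fits every beam.

(x, y, θ) = (5.5, 1.5, 165°)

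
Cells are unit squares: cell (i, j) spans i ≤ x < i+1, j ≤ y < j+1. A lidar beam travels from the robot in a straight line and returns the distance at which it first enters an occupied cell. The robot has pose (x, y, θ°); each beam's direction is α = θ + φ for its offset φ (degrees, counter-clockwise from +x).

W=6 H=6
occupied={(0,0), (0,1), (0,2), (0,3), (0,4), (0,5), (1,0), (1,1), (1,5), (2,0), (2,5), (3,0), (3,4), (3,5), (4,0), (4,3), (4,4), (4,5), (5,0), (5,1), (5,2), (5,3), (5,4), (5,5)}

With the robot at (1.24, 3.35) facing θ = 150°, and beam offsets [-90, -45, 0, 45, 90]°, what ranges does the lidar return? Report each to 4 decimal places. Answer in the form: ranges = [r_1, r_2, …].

beam 1: φ=-90°, α=60°
  direction (0.5000, 0.8660); cell (1,3); t to first gridline: x 1.5200, y 0.7506 (then +2.0000 / +1.1547)
    (1,4) via y @ 0.7506
    (2,4) via x @ 1.5200
    (2,5) via y @ 1.9053  # hit
  → r_1 = 1.9053
beam 2: φ=-45°, α=105°
  direction (-0.2588, 0.9659); cell (1,3); t to first gridline: x 0.9273, y 0.6729 (then +3.8637 / +1.0353)
    (1,4) via y @ 0.6729
    (0,4) via x @ 0.9273  # hit
  → r_2 = 0.9273
beam 3: φ=0°, α=150°
  direction (-0.8660, 0.5000); cell (1,3); t to first gridline: x 0.2771, y 1.3000 (then +1.1547 / +2.0000)
    (0,3) via x @ 0.2771  # hit
  → r_3 = 0.2771
beam 4: φ=45°, α=195°
  direction (-0.9659, -0.2588); cell (1,3); t to first gridline: x 0.2485, y 1.3523 (then +1.0353 / +3.8637)
    (0,3) via x @ 0.2485  # hit
  → r_4 = 0.2485
beam 5: φ=90°, α=240°
  direction (-0.5000, -0.8660); cell (1,3); t to first gridline: x 0.4800, y 0.4041 (then +2.0000 / +1.1547)
    (1,2) via y @ 0.4041
    (0,2) via x @ 0.4800  # hit
  → r_5 = 0.4800

ranges = [1.9053, 0.9273, 0.2771, 0.2485, 0.4800]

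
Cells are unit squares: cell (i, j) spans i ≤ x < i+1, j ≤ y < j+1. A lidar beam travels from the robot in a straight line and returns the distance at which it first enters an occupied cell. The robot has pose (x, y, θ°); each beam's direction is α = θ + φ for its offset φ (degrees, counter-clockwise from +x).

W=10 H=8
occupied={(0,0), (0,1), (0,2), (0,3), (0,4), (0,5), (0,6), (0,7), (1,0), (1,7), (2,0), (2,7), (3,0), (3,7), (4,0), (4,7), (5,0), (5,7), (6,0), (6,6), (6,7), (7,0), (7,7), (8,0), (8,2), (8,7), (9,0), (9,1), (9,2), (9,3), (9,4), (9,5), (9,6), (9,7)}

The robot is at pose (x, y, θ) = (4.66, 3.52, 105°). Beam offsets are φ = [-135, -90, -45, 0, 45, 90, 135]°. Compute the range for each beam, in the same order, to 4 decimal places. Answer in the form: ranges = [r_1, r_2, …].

beam 1: φ=-135°, α=330°
  direction (0.8660, -0.5000); cell (4,3); t to first gridline: x 0.3926, y 1.0400 (then +1.1547 / +2.0000)
    (5,3) via x @ 0.3926
    (5,2) via y @ 1.0400
    (6,2) via x @ 1.5473
    (7,2) via x @ 2.7020
    (7,1) via y @ 3.0400
    (8,1) via x @ 3.8567
    (9,1) via x @ 5.0114  # hit
  → r_1 = 5.0114
beam 2: φ=-90°, α=15°
  direction (0.9659, 0.2588); cell (4,3); t to first gridline: x 0.3520, y 1.8546 (then +1.0353 / +3.8637)
    (5,3) via x @ 0.3520
    (6,3) via x @ 1.3873
    (6,4) via y @ 1.8546
    (7,4) via x @ 2.4225
    (8,4) via x @ 3.4578
    (9,4) via x @ 4.4931  # hit
  → r_2 = 4.4931
beam 3: φ=-45°, α=60°
  direction (0.5000, 0.8660); cell (4,3); t to first gridline: x 0.6800, y 0.5543 (then +2.0000 / +1.1547)
    (4,4) via y @ 0.5543
    (5,4) via x @ 0.6800
    (5,5) via y @ 1.7090
    (6,5) via x @ 2.6800
    (6,6) via y @ 2.8637  # hit
  → r_3 = 2.8637
beam 4: φ=0°, α=105°
  direction (-0.2588, 0.9659); cell (4,3); t to first gridline: x 2.5500, y 0.4969 (then +3.8637 / +1.0353)
    (4,4) via y @ 0.4969
    (4,5) via y @ 1.5322
    (3,5) via x @ 2.5500
    (3,6) via y @ 2.5675
    (3,7) via y @ 3.6028  # hit
  → r_4 = 3.6028
beam 5: φ=45°, α=150°
  direction (-0.8660, 0.5000); cell (4,3); t to first gridline: x 0.7621, y 0.9600 (then +1.1547 / +2.0000)
    (3,3) via x @ 0.7621
    (3,4) via y @ 0.9600
    (2,4) via x @ 1.9168
    (2,5) via y @ 2.9600
    (1,5) via x @ 3.0715
    (0,5) via x @ 4.2262  # hit
  → r_5 = 4.2262
beam 6: φ=90°, α=195°
  direction (-0.9659, -0.2588); cell (4,3); t to first gridline: x 0.6833, y 2.0091 (then +1.0353 / +3.8637)
    (3,3) via x @ 0.6833
    (2,3) via x @ 1.7186
    (2,2) via y @ 2.0091
    (1,2) via x @ 2.7538
    (0,2) via x @ 3.7891  # hit
  → r_6 = 3.7891
beam 7: φ=135°, α=240°
  direction (-0.5000, -0.8660); cell (4,3); t to first gridline: x 1.3200, y 0.6004 (then +2.0000 / +1.1547)
    (4,2) via y @ 0.6004
    (3,2) via x @ 1.3200
    (3,1) via y @ 1.7551
    (3,0) via y @ 2.9098  # hit
  → r_7 = 2.9098

ranges = [5.0114, 4.4931, 2.8637, 3.6028, 4.2262, 3.7891, 2.9098]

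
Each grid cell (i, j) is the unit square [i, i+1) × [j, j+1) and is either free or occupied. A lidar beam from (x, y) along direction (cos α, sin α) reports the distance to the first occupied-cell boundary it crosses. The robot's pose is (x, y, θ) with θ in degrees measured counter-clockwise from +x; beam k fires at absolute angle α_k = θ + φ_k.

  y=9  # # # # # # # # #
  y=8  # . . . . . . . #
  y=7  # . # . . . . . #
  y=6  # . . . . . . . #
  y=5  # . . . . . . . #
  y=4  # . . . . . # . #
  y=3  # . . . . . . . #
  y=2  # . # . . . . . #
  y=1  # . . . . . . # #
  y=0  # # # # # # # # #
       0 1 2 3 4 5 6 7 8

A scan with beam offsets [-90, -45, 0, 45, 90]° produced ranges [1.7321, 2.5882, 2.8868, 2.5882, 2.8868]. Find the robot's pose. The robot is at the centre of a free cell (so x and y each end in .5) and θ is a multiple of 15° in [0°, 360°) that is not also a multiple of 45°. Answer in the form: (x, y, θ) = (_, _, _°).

Candidates: 52 free-cell centres × 16 headings = 832 poses. Raycast each; keep the one whose scan matches to 4 dp.
  (6.5, 1.5, 195°): beam 1 = 7.7646 ≠ 1.7321 ✗
  (7.5, 3.5, 105°): beam 1 = 0.5176 ≠ 1.7321 ✗
  (7.5, 8.5, 150°): beam 1 = 0.5774 ≠ 1.7321 ✗
  …
  (5.5, 6.5, 30°): r_1=1.7321, r_2=2.5882, r_3=2.8868, r_4=2.5882, r_5=2.8868 — all match ✓
No second candidate reproduces the full scan.

(x, y, θ) = (5.5, 6.5, 30°)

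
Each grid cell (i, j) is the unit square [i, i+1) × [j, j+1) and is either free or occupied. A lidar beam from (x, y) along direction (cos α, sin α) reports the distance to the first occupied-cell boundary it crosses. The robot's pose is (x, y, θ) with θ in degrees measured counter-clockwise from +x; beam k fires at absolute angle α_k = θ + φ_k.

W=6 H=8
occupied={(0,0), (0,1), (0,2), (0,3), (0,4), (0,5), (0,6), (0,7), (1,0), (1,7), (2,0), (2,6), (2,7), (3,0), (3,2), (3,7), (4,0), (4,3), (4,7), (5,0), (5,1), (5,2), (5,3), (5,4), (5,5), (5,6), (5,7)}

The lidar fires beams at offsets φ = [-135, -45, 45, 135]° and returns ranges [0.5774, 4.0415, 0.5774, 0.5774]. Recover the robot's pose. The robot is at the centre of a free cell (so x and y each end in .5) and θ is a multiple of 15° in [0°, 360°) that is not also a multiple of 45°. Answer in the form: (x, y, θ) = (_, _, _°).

(x, y, θ) = (1.5, 6.5, 345°)

Enumerate (i+0.5, j+0.5, θ) over the 21 free cells and 16 admissible headings. For each, cast all 4 beams and compare to the given ranges.
  (1.5, 1.5, 255°): beam 1 = 1.0000 ≠ 0.5774 ✗
  (4.5, 2.5, 30°): beam 1 = 1.5529 ≠ 0.5774 ✗
  (2.5, 5.5, 75°): beam 1 = 2.8868 ≠ 0.5774 ✗
  …
  (1.5, 6.5, 345°): r_1=0.5774, r_2=4.0415, r_3=0.5774, r_4=0.5774 — all match ✓
Only this pose fits every beam.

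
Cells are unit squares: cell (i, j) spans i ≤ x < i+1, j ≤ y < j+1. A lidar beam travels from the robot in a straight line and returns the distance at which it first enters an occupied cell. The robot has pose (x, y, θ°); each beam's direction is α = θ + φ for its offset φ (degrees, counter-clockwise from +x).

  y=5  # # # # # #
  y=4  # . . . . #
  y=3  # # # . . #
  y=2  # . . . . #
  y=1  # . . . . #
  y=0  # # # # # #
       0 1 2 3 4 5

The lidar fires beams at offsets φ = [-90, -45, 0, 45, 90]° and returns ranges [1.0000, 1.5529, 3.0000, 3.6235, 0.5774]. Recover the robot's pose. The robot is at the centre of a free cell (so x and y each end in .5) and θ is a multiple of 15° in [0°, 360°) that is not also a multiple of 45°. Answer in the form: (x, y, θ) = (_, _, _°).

Enumerate (i+0.5, j+0.5, θ) over the 14 free cells and 16 admissible headings. For each, cast all 5 beams and compare to the given ranges.
  (4.5, 4.5, 330°): beam 1 = 4.0415 ≠ 1.0000 ✗
  (3.5, 1.5, 150°): beam 1 = 3.0000 ≠ 1.0000 ✗
  (4.5, 2.5, 255°): beam 1 = 1.9319 ≠ 1.0000 ✗
  (3.5, 4.5, 105°): beam 1 = 1.5529 ≠ 1.0000 ✗
  …
  (1.5, 2.5, 330°): r_1=1.0000, r_2=1.5529, r_3=3.0000, r_4=3.6235, r_5=0.5774 — all match ✓
Only this pose fits every beam.

(x, y, θ) = (1.5, 2.5, 330°)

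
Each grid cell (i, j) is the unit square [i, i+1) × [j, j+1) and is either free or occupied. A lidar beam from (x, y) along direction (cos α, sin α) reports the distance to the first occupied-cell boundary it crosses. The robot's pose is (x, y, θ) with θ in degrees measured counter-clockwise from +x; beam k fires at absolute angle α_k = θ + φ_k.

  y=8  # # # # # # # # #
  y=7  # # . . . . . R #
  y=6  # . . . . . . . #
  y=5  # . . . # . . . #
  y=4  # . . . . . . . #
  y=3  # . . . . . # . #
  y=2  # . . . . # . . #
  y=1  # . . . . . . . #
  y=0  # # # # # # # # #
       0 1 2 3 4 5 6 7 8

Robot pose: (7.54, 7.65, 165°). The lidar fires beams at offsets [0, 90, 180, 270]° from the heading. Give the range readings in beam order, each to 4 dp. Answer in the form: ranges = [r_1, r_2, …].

ranges = [1.3523, 3.7788, 0.4762, 0.3623]

beam 1: φ=0°, α=165°
  d=(-0.9659,0.2588)  start (7,7)  tX=0.5590 tY=1.3523  stride 1/|dx|=1.0353 1/|dy|=3.8637
    cross x-line → (6,7), t=0.5590
    cross y-line → (6,8), t=1.3523 (wall)
  → r_1 = 1.3523
beam 2: φ=90°, α=255°
  d=(-0.2588,-0.9659)  start (7,7)  tX=2.0864 tY=0.6729  stride 1/|dx|=3.8637 1/|dy|=1.0353
    cross y-line → (7,6), t=0.6729
    cross y-line → (7,5), t=1.7082
    cross x-line → (6,5), t=2.0864
    cross y-line → (6,4), t=2.7435
    cross y-line → (6,3), t=3.7788 (wall)
  → r_2 = 3.7788
beam 3: φ=180°, α=345°
  d=(0.9659,-0.2588)  start (7,7)  tX=0.4762 tY=2.5114  stride 1/|dx|=1.0353 1/|dy|=3.8637
    cross x-line → (8,7), t=0.4762 (wall)
  → r_3 = 0.4762
beam 4: φ=270°, α=75°
  d=(0.2588,0.9659)  start (7,7)  tX=1.7773 tY=0.3623  stride 1/|dx|=3.8637 1/|dy|=1.0353
    cross y-line → (7,8), t=0.3623 (wall)
  → r_4 = 0.3623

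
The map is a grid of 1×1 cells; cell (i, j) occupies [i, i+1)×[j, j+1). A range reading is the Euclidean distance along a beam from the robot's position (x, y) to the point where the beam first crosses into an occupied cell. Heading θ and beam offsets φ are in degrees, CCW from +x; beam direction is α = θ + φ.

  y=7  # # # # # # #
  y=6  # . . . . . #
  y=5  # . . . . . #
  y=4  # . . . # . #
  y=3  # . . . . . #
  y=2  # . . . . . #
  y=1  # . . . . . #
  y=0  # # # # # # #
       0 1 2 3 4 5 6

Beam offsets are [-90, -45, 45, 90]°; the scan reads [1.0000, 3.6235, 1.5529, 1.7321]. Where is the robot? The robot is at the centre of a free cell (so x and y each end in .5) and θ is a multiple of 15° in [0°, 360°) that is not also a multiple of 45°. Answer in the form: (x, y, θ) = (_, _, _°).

(x, y, θ) = (4.5, 6.5, 240°)

Candidates: 29 free-cell centres × 16 headings = 464 poses. Raycast each; keep the one whose scan matches to 4 dp.
  (2.5, 3.5, 15°): beam 1 = 2.5882 ≠ 1.0000 ✗
  (4.5, 3.5, 195°): beam 1 = 0.5176 ≠ 1.0000 ✗
  (3.5, 4.5, 165°): beam 1 = 2.5882 ≠ 1.0000 ✗
  (3.5, 1.5, 30°): beam 1 = 0.5774 ≠ 1.0000 ✗
  …
  (4.5, 6.5, 240°): r_1=1.0000, r_2=3.6235, r_3=1.5529, r_4=1.7321 — all match ✓
No second candidate reproduces the full scan.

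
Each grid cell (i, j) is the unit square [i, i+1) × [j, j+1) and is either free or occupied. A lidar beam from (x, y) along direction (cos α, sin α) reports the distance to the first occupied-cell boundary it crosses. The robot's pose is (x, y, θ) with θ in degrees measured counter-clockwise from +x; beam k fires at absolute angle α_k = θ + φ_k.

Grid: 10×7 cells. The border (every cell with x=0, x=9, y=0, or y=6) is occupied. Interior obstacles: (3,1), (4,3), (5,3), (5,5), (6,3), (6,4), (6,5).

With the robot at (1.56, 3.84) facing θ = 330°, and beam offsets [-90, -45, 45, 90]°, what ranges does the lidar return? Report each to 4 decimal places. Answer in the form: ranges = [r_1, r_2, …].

ranges = [1.1200, 2.9402, 4.4819, 2.4942]

beam 1: φ=-90°, α=240°
  direction (-0.5000, -0.8660); cell (1,3); t to first gridline: x 1.1200, y 0.9699 (then +2.0000 / +1.1547)
    (1,2) via y @ 0.9699
    (0,2) via x @ 1.1200  # hit
  → r_1 = 1.1200
beam 2: φ=-45°, α=285°
  direction (0.2588, -0.9659); cell (1,3); t to first gridline: x 1.7000, y 0.8696 (then +3.8637 / +1.0353)
    (1,2) via y @ 0.8696
    (2,2) via x @ 1.7000
    (2,1) via y @ 1.9049
    (2,0) via y @ 2.9402  # hit
  → r_2 = 2.9402
beam 3: φ=45°, α=15°
  direction (0.9659, 0.2588); cell (1,3); t to first gridline: x 0.4555, y 0.6182 (then +1.0353 / +3.8637)
    (2,3) via x @ 0.4555
    (2,4) via y @ 0.6182
    (3,4) via x @ 1.4908
    (4,4) via x @ 2.5261
    (5,4) via x @ 3.5614
    (5,5) via y @ 4.4819  # hit
  → r_3 = 4.4819
beam 4: φ=90°, α=60°
  direction (0.5000, 0.8660); cell (1,3); t to first gridline: x 0.8800, y 0.1848 (then +2.0000 / +1.1547)
    (1,4) via y @ 0.1848
    (2,4) via x @ 0.8800
    (2,5) via y @ 1.3395
    (2,6) via y @ 2.4942  # hit
  → r_4 = 2.4942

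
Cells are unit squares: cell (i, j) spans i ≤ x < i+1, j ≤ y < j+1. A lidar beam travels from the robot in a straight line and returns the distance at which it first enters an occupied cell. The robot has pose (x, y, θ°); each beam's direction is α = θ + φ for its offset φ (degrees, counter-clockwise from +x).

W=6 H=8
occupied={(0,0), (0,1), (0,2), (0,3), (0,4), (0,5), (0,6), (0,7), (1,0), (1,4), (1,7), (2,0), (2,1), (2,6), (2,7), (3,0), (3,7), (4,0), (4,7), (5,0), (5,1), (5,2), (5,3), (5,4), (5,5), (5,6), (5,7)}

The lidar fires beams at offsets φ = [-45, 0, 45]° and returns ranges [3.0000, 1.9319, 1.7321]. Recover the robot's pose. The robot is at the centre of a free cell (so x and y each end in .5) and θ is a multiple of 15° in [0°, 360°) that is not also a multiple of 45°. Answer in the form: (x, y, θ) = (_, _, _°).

Enumerate (i+0.5, j+0.5, θ) over the 21 free cells and 16 admissible headings. For each, cast all 3 beams and compare to the given ranges.
  (1.5, 3.5, 105°): beam 1 = 0.5774 ≠ 3.0000 ✗
  (2.5, 3.5, 120°): beam 1 = 3.6235 ≠ 3.0000 ✗
  (1.5, 2.5, 285°): beam 1 = 1.0000 ≠ 3.0000 ✗
  (2.5, 5.5, 240°): beam 1 = 1.5529 ≠ 3.0000 ✗
  (1.5, 2.5, 300°): beam 1 = 1.5529 ≠ 3.0000 ✗
  …
  (4.5, 2.5, 195°): r_1=3.0000, r_2=1.9319, r_3=1.7321 — all match ✓
Unique over the lattice → pose = (4.5, 2.5, 195°).

(x, y, θ) = (4.5, 2.5, 195°)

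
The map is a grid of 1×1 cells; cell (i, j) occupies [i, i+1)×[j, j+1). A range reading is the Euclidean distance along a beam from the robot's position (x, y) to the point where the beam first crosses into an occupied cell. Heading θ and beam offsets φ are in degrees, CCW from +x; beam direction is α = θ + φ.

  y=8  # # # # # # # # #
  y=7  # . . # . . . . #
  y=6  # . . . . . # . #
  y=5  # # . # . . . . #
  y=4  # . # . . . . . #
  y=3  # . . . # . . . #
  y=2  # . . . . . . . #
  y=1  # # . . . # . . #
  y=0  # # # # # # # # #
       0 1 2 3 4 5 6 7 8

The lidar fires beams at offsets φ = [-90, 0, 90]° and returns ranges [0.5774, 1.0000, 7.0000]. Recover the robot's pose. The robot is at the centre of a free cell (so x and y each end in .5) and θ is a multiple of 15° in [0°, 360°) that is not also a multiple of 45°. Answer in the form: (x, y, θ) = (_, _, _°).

The pose lattice has 41·16 = 656 candidates. Test each by forward raycasting.
  (7.5, 6.5, 300°): beam 3 = 0.5774 ≠ 7.0000 ✗
  (2.5, 1.5, 330°): beam 3 = 7.5056 ≠ 7.0000 ✗
  (3.5, 6.5, 75°): beam 1 = 4.6587 ≠ 0.5774 ✗
  …
  (5.5, 7.5, 150°): r_1=0.5774, r_2=1.0000, r_3=7.0000 — all match ✓
Only this pose fits every beam.

(x, y, θ) = (5.5, 7.5, 150°)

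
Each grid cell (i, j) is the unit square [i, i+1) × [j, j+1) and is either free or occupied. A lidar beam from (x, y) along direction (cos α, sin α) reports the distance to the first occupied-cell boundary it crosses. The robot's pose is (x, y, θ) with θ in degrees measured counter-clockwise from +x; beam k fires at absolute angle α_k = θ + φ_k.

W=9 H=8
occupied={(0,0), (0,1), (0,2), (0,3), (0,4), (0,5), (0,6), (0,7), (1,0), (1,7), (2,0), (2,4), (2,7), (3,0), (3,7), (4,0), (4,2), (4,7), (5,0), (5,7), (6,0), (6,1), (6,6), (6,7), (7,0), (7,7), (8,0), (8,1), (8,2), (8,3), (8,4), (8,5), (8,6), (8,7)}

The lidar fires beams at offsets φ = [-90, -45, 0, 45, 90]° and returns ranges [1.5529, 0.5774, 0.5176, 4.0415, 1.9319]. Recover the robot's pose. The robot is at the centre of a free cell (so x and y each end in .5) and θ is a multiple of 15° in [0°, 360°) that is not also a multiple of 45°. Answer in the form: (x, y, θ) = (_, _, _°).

The pose lattice has 38·16 = 608 candidates. Test each by forward raycasting.
  (3.5, 6.5, 75°): beam 1 = 4.6587 ≠ 1.5529 ✗
  (7.5, 4.5, 150°): beam 1 = 1.0000 ≠ 1.5529 ✗
  (1.5, 1.5, 210°): beam 1 = 1.0000 ≠ 1.5529 ✗
  (1.5, 4.5, 255°): beam 1 = 0.5176 ≠ 1.5529 ✗
  …
  (4.5, 1.5, 105°): r_1=1.5529, r_2=0.5774, r_3=0.5176, r_4=4.0415, r_5=1.9319 — all match ✓
Only this pose fits every beam.

(x, y, θ) = (4.5, 1.5, 105°)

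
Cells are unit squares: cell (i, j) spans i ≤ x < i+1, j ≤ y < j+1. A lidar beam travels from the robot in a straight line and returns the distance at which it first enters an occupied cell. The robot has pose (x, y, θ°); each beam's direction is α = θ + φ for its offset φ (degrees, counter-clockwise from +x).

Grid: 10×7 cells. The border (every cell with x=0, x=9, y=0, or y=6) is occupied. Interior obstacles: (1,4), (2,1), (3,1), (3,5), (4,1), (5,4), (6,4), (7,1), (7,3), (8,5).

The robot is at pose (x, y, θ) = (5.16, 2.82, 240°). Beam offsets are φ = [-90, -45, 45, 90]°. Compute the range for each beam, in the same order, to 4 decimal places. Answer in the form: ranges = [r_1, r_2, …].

ranges = [3.6489, 3.1682, 1.8842, 2.1246]

beam 1: φ=-90°, α=150°
  direction (-0.8660, 0.5000); cell (5,2); t to first gridline: x 0.1848, y 0.3600 (then +1.1547 / +2.0000)
    (4,2) via x @ 0.1848
    (4,3) via y @ 0.3600
    (3,3) via x @ 1.3395
    (3,4) via y @ 2.3600
    (2,4) via x @ 2.4942
    (1,4) via x @ 3.6489  # hit
  → r_1 = 3.6489
beam 2: φ=-45°, α=195°
  direction (-0.9659, -0.2588); cell (5,2); t to first gridline: x 0.1656, y 3.1682 (then +1.0353 / +3.8637)
    (4,2) via x @ 0.1656
    (3,2) via x @ 1.2009
    (2,2) via x @ 2.2362
    (2,1) via y @ 3.1682  # hit
  → r_2 = 3.1682
beam 3: φ=45°, α=285°
  direction (0.2588, -0.9659); cell (5,2); t to first gridline: x 3.2455, y 0.8489 (then +3.8637 / +1.0353)
    (5,1) via y @ 0.8489
    (5,0) via y @ 1.8842  # hit
  → r_3 = 1.8842
beam 4: φ=90°, α=330°
  direction (0.8660, -0.5000); cell (5,2); t to first gridline: x 0.9699, y 1.6400 (then +1.1547 / +2.0000)
    (6,2) via x @ 0.9699
    (6,1) via y @ 1.6400
    (7,1) via x @ 2.1246  # hit
  → r_4 = 2.1246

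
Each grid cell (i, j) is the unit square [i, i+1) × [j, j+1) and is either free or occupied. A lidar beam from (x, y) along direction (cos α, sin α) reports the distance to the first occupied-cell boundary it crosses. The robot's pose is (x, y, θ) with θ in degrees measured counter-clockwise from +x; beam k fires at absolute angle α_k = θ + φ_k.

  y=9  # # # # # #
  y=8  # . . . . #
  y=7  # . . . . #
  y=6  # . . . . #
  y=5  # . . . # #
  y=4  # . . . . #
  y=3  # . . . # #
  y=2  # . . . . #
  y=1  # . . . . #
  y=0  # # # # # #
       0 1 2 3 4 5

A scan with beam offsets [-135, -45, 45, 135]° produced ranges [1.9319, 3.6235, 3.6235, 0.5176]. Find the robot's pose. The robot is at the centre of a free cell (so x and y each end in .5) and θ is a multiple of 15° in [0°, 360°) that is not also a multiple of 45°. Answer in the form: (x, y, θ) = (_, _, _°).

Candidates: 30 free-cell centres × 16 headings = 480 poses. Raycast each; keep the one whose scan matches to 4 dp.
  (3.5, 4.5, 120°): beam 1 = 1.5529 ≠ 1.9319 ✗
  (4.5, 2.5, 345°): beam 1 = 3.0000 ≠ 1.9319 ✗
  (4.5, 6.5, 210°): beam 3 = 0.5176 ≠ 3.6235 ✗
  …
  (1.5, 5.5, 30°): r_1=1.9319, r_2=3.6235, r_3=3.6235, r_4=0.5176 — all match ✓
Unique over the lattice → pose = (1.5, 5.5, 30°).

(x, y, θ) = (1.5, 5.5, 30°)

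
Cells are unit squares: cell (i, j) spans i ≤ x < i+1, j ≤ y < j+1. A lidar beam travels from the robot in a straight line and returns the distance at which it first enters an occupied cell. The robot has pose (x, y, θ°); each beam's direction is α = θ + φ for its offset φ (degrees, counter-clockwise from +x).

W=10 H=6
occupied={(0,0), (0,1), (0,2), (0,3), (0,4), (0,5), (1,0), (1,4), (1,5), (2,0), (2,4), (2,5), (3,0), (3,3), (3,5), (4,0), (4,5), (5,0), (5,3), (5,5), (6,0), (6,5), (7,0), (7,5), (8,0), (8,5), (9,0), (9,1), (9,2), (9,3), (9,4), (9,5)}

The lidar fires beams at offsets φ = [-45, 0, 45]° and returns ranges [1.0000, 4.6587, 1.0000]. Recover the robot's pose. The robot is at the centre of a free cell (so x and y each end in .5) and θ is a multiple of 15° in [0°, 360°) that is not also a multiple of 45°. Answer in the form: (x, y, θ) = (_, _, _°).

Enumerate (i+0.5, j+0.5, θ) over the 28 free cells and 16 admissible headings. For each, cast all 3 beams and compare to the given ranges.
  (5.5, 2.5, 105°): beam 1 = 0.5774 ≠ 1.0000 ✗
  (4.5, 3.5, 165°): beam 1 = 1.7321 ≠ 1.0000 ✗
  (8.5, 1.5, 15°): beam 1 = 0.5774 ≠ 1.0000 ✗
  (7.5, 4.5, 210°): beam 1 = 1.9319 ≠ 1.0000 ✗
  …
  (4.5, 4.5, 345°): r_1=1.0000, r_2=4.6587, r_3=1.0000 — all match ✓
No second candidate reproduces the full scan.

(x, y, θ) = (4.5, 4.5, 345°)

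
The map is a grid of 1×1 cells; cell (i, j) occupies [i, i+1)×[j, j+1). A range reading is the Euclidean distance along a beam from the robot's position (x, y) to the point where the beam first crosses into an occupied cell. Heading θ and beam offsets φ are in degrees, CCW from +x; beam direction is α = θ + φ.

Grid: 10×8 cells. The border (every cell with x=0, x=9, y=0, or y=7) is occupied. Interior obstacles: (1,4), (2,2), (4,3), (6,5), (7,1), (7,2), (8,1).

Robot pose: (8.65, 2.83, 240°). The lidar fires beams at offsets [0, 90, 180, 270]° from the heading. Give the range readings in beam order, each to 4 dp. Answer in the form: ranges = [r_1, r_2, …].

beam 1: φ=0°, α=240°
  direction (-0.5000, -0.8660); cell (8,2); t to first gridline: x 1.3000, y 0.9584 (then +2.0000 / +1.1547)
    (8,1) via y @ 0.9584  # hit
  → r_1 = 0.9584
beam 2: φ=90°, α=330°
  direction (0.8660, -0.5000); cell (8,2); t to first gridline: x 0.4041, y 1.6600 (then +1.1547 / +2.0000)
    (9,2) via x @ 0.4041  # hit
  → r_2 = 0.4041
beam 3: φ=180°, α=60°
  direction (0.5000, 0.8660); cell (8,2); t to first gridline: x 0.7000, y 0.1963 (then +2.0000 / +1.1547)
    (8,3) via y @ 0.1963
    (9,3) via x @ 0.7000  # hit
  → r_3 = 0.7000
beam 4: φ=270°, α=150°
  direction (-0.8660, 0.5000); cell (8,2); t to first gridline: x 0.7506, y 0.3400 (then +1.1547 / +2.0000)
    (8,3) via y @ 0.3400
    (7,3) via x @ 0.7506
    (6,3) via x @ 1.9053
    (6,4) via y @ 2.3400
    (5,4) via x @ 3.0600
    (4,4) via x @ 4.2147
    (4,5) via y @ 4.3400
    (3,5) via x @ 5.3694
    (3,6) via y @ 6.3400
    (2,6) via x @ 6.5241
    (1,6) via x @ 7.6788
    (1,7) via y @ 8.3400  # hit
  → r_4 = 8.3400

ranges = [0.9584, 0.4041, 0.7000, 8.3400]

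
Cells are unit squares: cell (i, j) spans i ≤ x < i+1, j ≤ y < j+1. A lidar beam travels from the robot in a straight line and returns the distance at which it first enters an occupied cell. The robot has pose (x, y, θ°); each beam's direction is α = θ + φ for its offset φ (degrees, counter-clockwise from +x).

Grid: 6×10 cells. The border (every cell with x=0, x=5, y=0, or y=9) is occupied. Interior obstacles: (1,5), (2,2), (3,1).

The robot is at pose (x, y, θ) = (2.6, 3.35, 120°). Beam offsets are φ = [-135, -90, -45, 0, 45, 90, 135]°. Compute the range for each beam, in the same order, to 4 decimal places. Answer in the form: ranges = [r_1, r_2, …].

ranges = [2.4847, 2.7713, 5.8493, 1.9053, 1.6564, 1.8475, 0.3623]

beam 1: φ=-135°, α=345°
  dir = (cos 345°, sin 345°) = (0.9659, -0.2588); from cell (2,3)
  next x-line at t=0.4141, next y-line at t=1.3523; Δt_x=1.0353, Δt_y=3.8637
    x: enter (3,3) at t=0.4141
    y: enter (3,2) at t=1.3523
    x: enter (4,2) at t=1.4494
    x: enter (5,2) at t=2.4847 ← occupied
  → r_1 = 2.4847
beam 2: φ=-90°, α=30°
  dir = (cos 30°, sin 30°) = (0.8660, 0.5000); from cell (2,3)
  next x-line at t=0.4619, next y-line at t=1.3000; Δt_x=1.1547, Δt_y=2.0000
    x: enter (3,3) at t=0.4619
    y: enter (3,4) at t=1.3000
    x: enter (4,4) at t=1.6166
    x: enter (5,4) at t=2.7713 ← occupied
  → r_2 = 2.7713
beam 3: φ=-45°, α=75°
  dir = (cos 75°, sin 75°) = (0.2588, 0.9659); from cell (2,3)
  next x-line at t=1.5455, next y-line at t=0.6729; Δt_x=3.8637, Δt_y=1.0353
    y: enter (2,4) at t=0.6729
    x: enter (3,4) at t=1.5455
    y: enter (3,5) at t=1.7082
    y: enter (3,6) at t=2.7435
    y: enter (3,7) at t=3.7788
    y: enter (3,8) at t=4.8140
    x: enter (4,8) at t=5.4092
    y: enter (4,9) at t=5.8493 ← occupied
  → r_3 = 5.8493
beam 4: φ=0°, α=120°
  dir = (cos 120°, sin 120°) = (-0.5000, 0.8660); from cell (2,3)
  next x-line at t=1.2000, next y-line at t=0.7506; Δt_x=2.0000, Δt_y=1.1547
    y: enter (2,4) at t=0.7506
    x: enter (1,4) at t=1.2000
    y: enter (1,5) at t=1.9053 ← occupied
  → r_4 = 1.9053
beam 5: φ=45°, α=165°
  dir = (cos 165°, sin 165°) = (-0.9659, 0.2588); from cell (2,3)
  next x-line at t=0.6212, next y-line at t=2.5114; Δt_x=1.0353, Δt_y=3.8637
    x: enter (1,3) at t=0.6212
    x: enter (0,3) at t=1.6564 ← occupied
  → r_5 = 1.6564
beam 6: φ=90°, α=210°
  dir = (cos 210°, sin 210°) = (-0.8660, -0.5000); from cell (2,3)
  next x-line at t=0.6928, next y-line at t=0.7000; Δt_x=1.1547, Δt_y=2.0000
    x: enter (1,3) at t=0.6928
    y: enter (1,2) at t=0.7000
    x: enter (0,2) at t=1.8475 ← occupied
  → r_6 = 1.8475
beam 7: φ=135°, α=255°
  dir = (cos 255°, sin 255°) = (-0.2588, -0.9659); from cell (2,3)
  next x-line at t=2.3182, next y-line at t=0.3623; Δt_x=3.8637, Δt_y=1.0353
    y: enter (2,2) at t=0.3623 ← occupied
  → r_7 = 0.3623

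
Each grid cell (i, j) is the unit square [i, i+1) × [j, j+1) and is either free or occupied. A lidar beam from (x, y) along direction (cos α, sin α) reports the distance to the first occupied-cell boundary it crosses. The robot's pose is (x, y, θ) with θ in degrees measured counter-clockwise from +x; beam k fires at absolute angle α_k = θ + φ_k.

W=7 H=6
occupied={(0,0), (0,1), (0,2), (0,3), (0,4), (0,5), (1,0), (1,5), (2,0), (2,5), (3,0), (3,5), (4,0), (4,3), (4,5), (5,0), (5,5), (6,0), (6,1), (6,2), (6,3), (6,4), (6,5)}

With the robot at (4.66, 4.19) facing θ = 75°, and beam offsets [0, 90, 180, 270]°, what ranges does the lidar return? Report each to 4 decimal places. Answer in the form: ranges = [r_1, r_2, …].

beam 1: φ=0°, α=75°
  d=(0.2588,0.9659)  start (4,4)  tX=1.3137 tY=0.8386  stride 1/|dx|=3.8637 1/|dy|=1.0353
    cross y-line → (4,5), t=0.8386 (wall)
  → r_1 = 0.8386
beam 2: φ=90°, α=165°
  d=(-0.9659,0.2588)  start (4,4)  tX=0.6833 tY=3.1296  stride 1/|dx|=1.0353 1/|dy|=3.8637
    cross x-line → (3,4), t=0.6833
    cross x-line → (2,4), t=1.7186
    cross x-line → (1,4), t=2.7538
    cross y-line → (1,5), t=3.1296 (wall)
  → r_2 = 3.1296
beam 3: φ=180°, α=255°
  d=(-0.2588,-0.9659)  start (4,4)  tX=2.5500 tY=0.1967  stride 1/|dx|=3.8637 1/|dy|=1.0353
    cross y-line → (4,3), t=0.1967 (wall)
  → r_3 = 0.1967
beam 4: φ=270°, α=345°
  d=(0.9659,-0.2588)  start (4,4)  tX=0.3520 tY=0.7341  stride 1/|dx|=1.0353 1/|dy|=3.8637
    cross x-line → (5,4), t=0.3520
    cross y-line → (5,3), t=0.7341
    cross x-line → (6,3), t=1.3873 (wall)
  → r_4 = 1.3873

ranges = [0.8386, 3.1296, 0.1967, 1.3873]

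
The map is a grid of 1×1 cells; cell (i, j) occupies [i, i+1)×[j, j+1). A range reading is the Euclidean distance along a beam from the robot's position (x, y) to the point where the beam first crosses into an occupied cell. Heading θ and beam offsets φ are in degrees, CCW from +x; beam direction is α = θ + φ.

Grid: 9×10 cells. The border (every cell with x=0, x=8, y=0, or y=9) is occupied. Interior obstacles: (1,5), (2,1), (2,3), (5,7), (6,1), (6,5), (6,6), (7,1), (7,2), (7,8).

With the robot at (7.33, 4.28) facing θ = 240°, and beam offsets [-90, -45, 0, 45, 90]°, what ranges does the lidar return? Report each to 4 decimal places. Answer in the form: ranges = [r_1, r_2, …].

ranges = [1.4400, 4.4827, 2.6327, 1.3252, 0.7736]

beam 1: φ=-90°, α=150°
  d=(-0.8660,0.5000)  start (7,4)  tX=0.3811 tY=1.4400  stride 1/|dx|=1.1547 1/|dy|=2.0000
    cross x-line → (6,4), t=0.3811
    cross y-line → (6,5), t=1.4400 (wall)
  → r_1 = 1.4400
beam 2: φ=-45°, α=195°
  d=(-0.9659,-0.2588)  start (7,4)  tX=0.3416 tY=1.0818  stride 1/|dx|=1.0353 1/|dy|=3.8637
    cross x-line → (6,4), t=0.3416
    cross y-line → (6,3), t=1.0818
    cross x-line → (5,3), t=1.3769
    cross x-line → (4,3), t=2.4122
    cross x-line → (3,3), t=3.4475
    cross x-line → (2,3), t=4.4827 (wall)
  → r_2 = 4.4827
beam 3: φ=0°, α=240°
  d=(-0.5000,-0.8660)  start (7,4)  tX=0.6600 tY=0.3233  stride 1/|dx|=2.0000 1/|dy|=1.1547
    cross y-line → (7,3), t=0.3233
    cross x-line → (6,3), t=0.6600
    cross y-line → (6,2), t=1.4780
    cross y-line → (6,1), t=2.6327 (wall)
  → r_3 = 2.6327
beam 4: φ=45°, α=285°
  d=(0.2588,-0.9659)  start (7,4)  tX=2.5887 tY=0.2899  stride 1/|dx|=3.8637 1/|dy|=1.0353
    cross y-line → (7,3), t=0.2899
    cross y-line → (7,2), t=1.3252 (wall)
  → r_4 = 1.3252
beam 5: φ=90°, α=330°
  d=(0.8660,-0.5000)  start (7,4)  tX=0.7736 tY=0.5600  stride 1/|dx|=1.1547 1/|dy|=2.0000
    cross y-line → (7,3), t=0.5600
    cross x-line → (8,3), t=0.7736 (wall)
  → r_5 = 0.7736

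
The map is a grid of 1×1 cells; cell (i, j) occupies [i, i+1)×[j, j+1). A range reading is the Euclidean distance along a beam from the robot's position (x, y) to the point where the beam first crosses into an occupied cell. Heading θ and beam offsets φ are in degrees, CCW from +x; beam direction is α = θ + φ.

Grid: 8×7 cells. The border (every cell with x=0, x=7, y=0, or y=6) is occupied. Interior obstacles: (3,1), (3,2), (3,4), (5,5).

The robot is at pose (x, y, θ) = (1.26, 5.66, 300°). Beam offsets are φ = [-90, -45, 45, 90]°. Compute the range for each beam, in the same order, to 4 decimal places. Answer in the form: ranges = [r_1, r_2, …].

ranges = [0.3002, 1.0046, 2.5500, 0.6800]

beam 1: φ=-90°, α=210°
  dir = (cos 210°, sin 210°) = (-0.8660, -0.5000); from cell (1,5)
  next x-line at t=0.3002, next y-line at t=1.3200; Δt_x=1.1547, Δt_y=2.0000
    x: enter (0,5) at t=0.3002 ← occupied
  → r_1 = 0.3002
beam 2: φ=-45°, α=255°
  dir = (cos 255°, sin 255°) = (-0.2588, -0.9659); from cell (1,5)
  next x-line at t=1.0046, next y-line at t=0.6833; Δt_x=3.8637, Δt_y=1.0353
    y: enter (1,4) at t=0.6833
    x: enter (0,4) at t=1.0046 ← occupied
  → r_2 = 1.0046
beam 3: φ=45°, α=345°
  dir = (cos 345°, sin 345°) = (0.9659, -0.2588); from cell (1,5)
  next x-line at t=0.7661, next y-line at t=2.5500; Δt_x=1.0353, Δt_y=3.8637
    x: enter (2,5) at t=0.7661
    x: enter (3,5) at t=1.8014
    y: enter (3,4) at t=2.5500 ← occupied
  → r_3 = 2.5500
beam 4: φ=90°, α=30°
  dir = (cos 30°, sin 30°) = (0.8660, 0.5000); from cell (1,5)
  next x-line at t=0.8545, next y-line at t=0.6800; Δt_x=1.1547, Δt_y=2.0000
    y: enter (1,6) at t=0.6800 ← occupied
  → r_4 = 0.6800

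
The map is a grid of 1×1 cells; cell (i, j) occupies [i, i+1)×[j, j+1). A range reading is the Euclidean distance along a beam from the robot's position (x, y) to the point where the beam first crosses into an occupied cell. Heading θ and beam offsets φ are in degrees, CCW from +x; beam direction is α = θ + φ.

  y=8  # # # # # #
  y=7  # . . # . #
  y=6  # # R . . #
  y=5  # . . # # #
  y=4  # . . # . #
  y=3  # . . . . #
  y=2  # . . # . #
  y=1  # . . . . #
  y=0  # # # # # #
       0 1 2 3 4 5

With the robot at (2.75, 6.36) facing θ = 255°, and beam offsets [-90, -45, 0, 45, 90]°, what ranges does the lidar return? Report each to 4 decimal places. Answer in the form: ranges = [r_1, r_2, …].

beam 1: φ=-90°, α=165°
  d=(-0.9659,0.2588)  start (2,6)  tX=0.7765 tY=2.4728  stride 1/|dx|=1.0353 1/|dy|=3.8637
    cross x-line → (1,6), t=0.7765 (wall)
  → r_1 = 0.7765
beam 2: φ=-45°, α=210°
  d=(-0.8660,-0.5000)  start (2,6)  tX=0.8660 tY=0.7200  stride 1/|dx|=1.1547 1/|dy|=2.0000
    cross y-line → (2,5), t=0.7200
    cross x-line → (1,5), t=0.8660
    cross x-line → (0,5), t=2.0207 (wall)
  → r_2 = 2.0207
beam 3: φ=0°, α=255°
  d=(-0.2588,-0.9659)  start (2,6)  tX=2.8978 tY=0.3727  stride 1/|dx|=3.8637 1/|dy|=1.0353
    cross y-line → (2,5), t=0.3727
    cross y-line → (2,4), t=1.4080
    cross y-line → (2,3), t=2.4433
    cross x-line → (1,3), t=2.8978
    cross y-line → (1,2), t=3.4785
    cross y-line → (1,1), t=4.5138
    cross y-line → (1,0), t=5.5491 (wall)
  → r_3 = 5.5491
beam 4: φ=45°, α=300°
  d=(0.5000,-0.8660)  start (2,6)  tX=0.5000 tY=0.4157  stride 1/|dx|=2.0000 1/|dy|=1.1547
    cross y-line → (2,5), t=0.4157
    cross x-line → (3,5), t=0.5000 (wall)
  → r_4 = 0.5000
beam 5: φ=90°, α=345°
  d=(0.9659,-0.2588)  start (2,6)  tX=0.2588 tY=1.3909  stride 1/|dx|=1.0353 1/|dy|=3.8637
    cross x-line → (3,6), t=0.2588
    cross x-line → (4,6), t=1.2941
    cross y-line → (4,5), t=1.3909 (wall)
  → r_5 = 1.3909

ranges = [0.7765, 2.0207, 5.5491, 0.5000, 1.3909]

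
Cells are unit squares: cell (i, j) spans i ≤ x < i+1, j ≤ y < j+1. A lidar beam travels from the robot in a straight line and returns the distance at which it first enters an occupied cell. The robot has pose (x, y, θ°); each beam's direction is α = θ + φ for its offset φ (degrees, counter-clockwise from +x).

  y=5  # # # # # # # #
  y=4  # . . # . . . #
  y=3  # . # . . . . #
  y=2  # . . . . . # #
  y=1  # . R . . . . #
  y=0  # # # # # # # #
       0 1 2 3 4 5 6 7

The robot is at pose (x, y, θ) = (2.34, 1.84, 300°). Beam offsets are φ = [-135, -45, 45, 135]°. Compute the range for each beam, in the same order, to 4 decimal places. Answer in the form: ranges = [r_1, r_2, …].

beam 1: φ=-135°, α=165°
  direction (-0.9659, 0.2588); cell (2,1); t to first gridline: x 0.3520, y 0.6182 (then +1.0353 / +3.8637)
    (1,1) via x @ 0.3520
    (1,2) via y @ 0.6182
    (0,2) via x @ 1.3873  # hit
  → r_1 = 1.3873
beam 2: φ=-45°, α=255°
  direction (-0.2588, -0.9659); cell (2,1); t to first gridline: x 1.3137, y 0.8696 (then +3.8637 / +1.0353)
    (2,0) via y @ 0.8696  # hit
  → r_2 = 0.8696
beam 3: φ=45°, α=345°
  direction (0.9659, -0.2588); cell (2,1); t to first gridline: x 0.6833, y 3.2455 (then +1.0353 / +3.8637)
    (3,1) via x @ 0.6833
    (4,1) via x @ 1.7186
    (5,1) via x @ 2.7538
    (5,0) via y @ 3.2455  # hit
  → r_3 = 3.2455
beam 4: φ=135°, α=75°
  direction (0.2588, 0.9659); cell (2,1); t to first gridline: x 2.5500, y 0.1656 (then +3.8637 / +1.0353)
    (2,2) via y @ 0.1656
    (2,3) via y @ 1.2009  # hit
  → r_4 = 1.2009

ranges = [1.3873, 0.8696, 3.2455, 1.2009]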